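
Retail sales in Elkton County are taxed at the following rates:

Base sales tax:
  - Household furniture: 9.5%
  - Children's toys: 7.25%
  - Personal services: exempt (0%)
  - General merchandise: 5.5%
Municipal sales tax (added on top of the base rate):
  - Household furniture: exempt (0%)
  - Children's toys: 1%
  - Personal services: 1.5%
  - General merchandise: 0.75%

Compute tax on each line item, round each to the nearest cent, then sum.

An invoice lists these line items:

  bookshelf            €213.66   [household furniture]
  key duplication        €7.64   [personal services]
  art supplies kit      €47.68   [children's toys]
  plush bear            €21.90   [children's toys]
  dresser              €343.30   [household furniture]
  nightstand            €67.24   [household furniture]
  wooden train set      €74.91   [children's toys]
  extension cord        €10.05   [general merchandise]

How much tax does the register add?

Bookshelf €213.66: household furniture → 9.5% + 0% municipal = 9.5% → €20.30
Key duplication €7.64: personal services → 0% + 1.5% municipal = 1.5% → €0.11
Art supplies kit €47.68: children's toys → 7.25% + 1% municipal = 8.25% → €3.93
Plush bear €21.90: children's toys → 7.25% + 1% municipal = 8.25% → €1.81
Dresser €343.30: household furniture → 9.5% + 0% municipal = 9.5% → €32.61
Nightstand €67.24: household furniture → 9.5% + 0% municipal = 9.5% → €6.39
Wooden train set €74.91: children's toys → 7.25% + 1% municipal = 8.25% → €6.18
Extension cord €10.05: general merchandise → 5.5% + 0.75% municipal = 6.25% → €0.63
Total tax = €20.30 + €0.11 + €3.93 + €1.81 + €32.61 + €6.39 + €6.18 + €0.63 = €71.96

€71.96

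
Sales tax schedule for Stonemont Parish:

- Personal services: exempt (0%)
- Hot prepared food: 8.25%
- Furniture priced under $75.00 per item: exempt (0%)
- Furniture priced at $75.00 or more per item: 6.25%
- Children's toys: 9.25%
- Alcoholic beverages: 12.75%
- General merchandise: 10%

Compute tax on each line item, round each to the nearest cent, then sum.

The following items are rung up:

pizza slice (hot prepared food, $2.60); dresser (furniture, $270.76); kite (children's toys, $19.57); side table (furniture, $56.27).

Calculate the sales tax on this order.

$18.94

Pizza slice $2.60: hot prepared food → 8.25% → $0.21
Dresser $270.76: furniture, $75.00 or more → 6.25% → $16.92
Kite $19.57: children's toys → 9.25% → $1.81
Side table $56.27: furniture, under $75.00 → 0% → $0.00
Total tax = $0.21 + $16.92 + $1.81 = $18.94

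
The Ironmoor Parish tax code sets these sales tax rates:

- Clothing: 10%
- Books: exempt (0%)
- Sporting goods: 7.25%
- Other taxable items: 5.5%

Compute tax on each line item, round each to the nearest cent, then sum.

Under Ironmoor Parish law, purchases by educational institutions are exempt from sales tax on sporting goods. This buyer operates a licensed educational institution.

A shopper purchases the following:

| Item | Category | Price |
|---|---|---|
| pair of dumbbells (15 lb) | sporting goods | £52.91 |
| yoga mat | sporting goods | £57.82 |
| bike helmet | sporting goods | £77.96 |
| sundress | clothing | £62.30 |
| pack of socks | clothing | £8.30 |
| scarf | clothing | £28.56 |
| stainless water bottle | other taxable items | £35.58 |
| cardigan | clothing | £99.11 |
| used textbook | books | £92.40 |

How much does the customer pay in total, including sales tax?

Pair of dumbbells (15 lb) £52.91: sporting goods, buyer-exempt → 0% → £0.00
Yoga mat £57.82: sporting goods, buyer-exempt → 0% → £0.00
Bike helmet £77.96: sporting goods, buyer-exempt → 0% → £0.00
Sundress £62.30: clothing → 10% → £6.23
Pack of socks £8.30: clothing → 10% → £0.83
Scarf £28.56: clothing → 10% → £2.86
Stainless water bottle £35.58: other taxable items → 5.5% → £1.96
Cardigan £99.11: clothing → 10% → £9.91
Used textbook £92.40: books → 0% → £0.00
Subtotal = £514.94; tax = £21.79; total due = £536.73

£536.73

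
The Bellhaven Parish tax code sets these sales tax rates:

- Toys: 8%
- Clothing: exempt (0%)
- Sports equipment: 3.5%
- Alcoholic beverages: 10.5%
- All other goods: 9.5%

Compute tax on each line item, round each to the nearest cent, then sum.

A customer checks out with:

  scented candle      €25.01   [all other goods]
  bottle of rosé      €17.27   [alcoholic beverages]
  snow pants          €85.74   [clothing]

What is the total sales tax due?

Scented candle €25.01: all other goods → 9.5% → €2.38
Bottle of rosé €17.27: alcoholic beverages → 10.5% → €1.81
Snow pants €85.74: clothing → 0% → €0.00
Total tax = €2.38 + €1.81 = €4.19

€4.19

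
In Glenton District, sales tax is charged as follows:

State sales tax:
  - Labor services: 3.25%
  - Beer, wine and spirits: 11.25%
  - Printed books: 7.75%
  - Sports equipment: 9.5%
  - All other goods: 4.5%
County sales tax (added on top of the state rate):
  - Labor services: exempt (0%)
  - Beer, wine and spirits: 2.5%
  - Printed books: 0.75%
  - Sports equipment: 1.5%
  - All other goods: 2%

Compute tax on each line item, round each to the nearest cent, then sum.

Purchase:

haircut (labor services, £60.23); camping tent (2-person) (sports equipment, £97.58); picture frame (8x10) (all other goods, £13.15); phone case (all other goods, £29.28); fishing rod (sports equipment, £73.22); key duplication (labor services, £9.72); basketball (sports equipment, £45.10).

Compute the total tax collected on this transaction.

£28.77

Haircut £60.23: labor services → 3.25% + 0% county = 3.25% → £1.96
Camping tent (2-person) £97.58: sports equipment → 9.5% + 1.5% county = 11% → £10.73
Picture frame (8x10) £13.15: all other goods → 4.5% + 2% county = 6.5% → £0.85
Phone case £29.28: all other goods → 4.5% + 2% county = 6.5% → £1.90
Fishing rod £73.22: sports equipment → 9.5% + 1.5% county = 11% → £8.05
Key duplication £9.72: labor services → 3.25% + 0% county = 3.25% → £0.32
Basketball £45.10: sports equipment → 9.5% + 1.5% county = 11% → £4.96
Total tax = £1.96 + £10.73 + £0.85 + £1.90 + £8.05 + £0.32 + £4.96 = £28.77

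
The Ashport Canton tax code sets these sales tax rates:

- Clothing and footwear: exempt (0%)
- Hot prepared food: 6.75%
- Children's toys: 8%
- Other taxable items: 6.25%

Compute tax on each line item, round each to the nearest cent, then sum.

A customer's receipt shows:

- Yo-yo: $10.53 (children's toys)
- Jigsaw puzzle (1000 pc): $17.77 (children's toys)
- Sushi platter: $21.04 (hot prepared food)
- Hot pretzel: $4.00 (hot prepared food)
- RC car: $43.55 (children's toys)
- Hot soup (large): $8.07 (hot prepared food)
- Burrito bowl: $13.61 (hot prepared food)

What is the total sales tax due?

Yo-yo $10.53: children's toys → 8% → $0.84
Jigsaw puzzle (1000 pc) $17.77: children's toys → 8% → $1.42
Sushi platter $21.04: hot prepared food → 6.75% → $1.42
Hot pretzel $4.00: hot prepared food → 6.75% → $0.27
RC car $43.55: children's toys → 8% → $3.48
Hot soup (large) $8.07: hot prepared food → 6.75% → $0.54
Burrito bowl $13.61: hot prepared food → 6.75% → $0.92
Total tax = $0.84 + $1.42 + $1.42 + $0.27 + $3.48 + $0.54 + $0.92 = $8.89

$8.89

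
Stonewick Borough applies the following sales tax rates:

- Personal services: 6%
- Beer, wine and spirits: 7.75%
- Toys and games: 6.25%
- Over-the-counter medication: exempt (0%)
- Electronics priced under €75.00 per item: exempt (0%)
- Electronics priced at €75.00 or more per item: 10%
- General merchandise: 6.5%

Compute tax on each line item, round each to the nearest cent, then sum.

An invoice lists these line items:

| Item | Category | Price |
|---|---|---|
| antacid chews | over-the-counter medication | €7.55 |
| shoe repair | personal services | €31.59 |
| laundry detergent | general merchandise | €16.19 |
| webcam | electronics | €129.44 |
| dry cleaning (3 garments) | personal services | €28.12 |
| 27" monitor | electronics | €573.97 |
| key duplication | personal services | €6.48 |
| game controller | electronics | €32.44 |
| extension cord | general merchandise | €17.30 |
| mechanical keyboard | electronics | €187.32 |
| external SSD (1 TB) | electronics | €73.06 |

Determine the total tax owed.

€95.22

Antacid chews €7.55: over-the-counter medication → 0% → €0.00
Shoe repair €31.59: personal services → 6% → €1.90
Laundry detergent €16.19: general merchandise → 6.5% → €1.05
Webcam €129.44: electronics, €75.00 or more → 10% → €12.94
Dry cleaning (3 garments) €28.12: personal services → 6% → €1.69
27" monitor €573.97: electronics, €75.00 or more → 10% → €57.40
Key duplication €6.48: personal services → 6% → €0.39
Game controller €32.44: electronics, under €75.00 → 0% → €0.00
Extension cord €17.30: general merchandise → 6.5% → €1.12
Mechanical keyboard €187.32: electronics, €75.00 or more → 10% → €18.73
External SSD (1 TB) €73.06: electronics, under €75.00 → 0% → €0.00
Total tax = €1.90 + €1.05 + €12.94 + €1.69 + €57.40 + €0.39 + €1.12 + €18.73 = €95.22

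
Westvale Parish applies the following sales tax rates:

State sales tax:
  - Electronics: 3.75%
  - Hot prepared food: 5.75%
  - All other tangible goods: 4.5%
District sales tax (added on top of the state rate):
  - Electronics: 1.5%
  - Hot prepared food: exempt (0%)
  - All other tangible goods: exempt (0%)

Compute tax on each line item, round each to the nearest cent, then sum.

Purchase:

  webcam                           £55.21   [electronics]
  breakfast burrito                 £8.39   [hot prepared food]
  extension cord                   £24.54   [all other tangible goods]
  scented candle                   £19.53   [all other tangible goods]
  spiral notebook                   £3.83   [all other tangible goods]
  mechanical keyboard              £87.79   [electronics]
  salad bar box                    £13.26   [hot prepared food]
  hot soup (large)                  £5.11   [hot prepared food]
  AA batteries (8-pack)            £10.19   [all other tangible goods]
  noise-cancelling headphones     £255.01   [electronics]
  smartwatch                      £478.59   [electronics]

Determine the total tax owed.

£50.17

Webcam £55.21: electronics → 3.75% + 1.5% district = 5.25% → £2.90
Breakfast burrito £8.39: hot prepared food → 5.75% + 0% district = 5.75% → £0.48
Extension cord £24.54: all other tangible goods → 4.5% + 0% district = 4.5% → £1.10
Scented candle £19.53: all other tangible goods → 4.5% + 0% district = 4.5% → £0.88
Spiral notebook £3.83: all other tangible goods → 4.5% + 0% district = 4.5% → £0.17
Mechanical keyboard £87.79: electronics → 3.75% + 1.5% district = 5.25% → £4.61
Salad bar box £13.26: hot prepared food → 5.75% + 0% district = 5.75% → £0.76
Hot soup (large) £5.11: hot prepared food → 5.75% + 0% district = 5.75% → £0.29
AA batteries (8-pack) £10.19: all other tangible goods → 4.5% + 0% district = 4.5% → £0.46
Noise-cancelling headphones £255.01: electronics → 3.75% + 1.5% district = 5.25% → £13.39
Smartwatch £478.59: electronics → 3.75% + 1.5% district = 5.25% → £25.13
Total tax = £2.90 + £0.48 + £1.10 + £0.88 + £0.17 + £4.61 + £0.76 + £0.29 + £0.46 + £13.39 + £25.13 = £50.17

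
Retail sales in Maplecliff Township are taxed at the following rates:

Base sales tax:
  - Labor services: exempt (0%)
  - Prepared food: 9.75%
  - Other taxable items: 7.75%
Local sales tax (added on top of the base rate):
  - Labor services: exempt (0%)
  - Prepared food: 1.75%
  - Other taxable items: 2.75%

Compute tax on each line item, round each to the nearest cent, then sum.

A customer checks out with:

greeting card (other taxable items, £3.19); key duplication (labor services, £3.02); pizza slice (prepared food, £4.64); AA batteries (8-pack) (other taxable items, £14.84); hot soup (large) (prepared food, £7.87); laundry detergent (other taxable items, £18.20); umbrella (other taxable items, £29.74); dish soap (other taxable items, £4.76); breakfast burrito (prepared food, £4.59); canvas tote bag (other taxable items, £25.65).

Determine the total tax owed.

Greeting card £3.19: other taxable items → 7.75% + 2.75% local = 10.5% → £0.33
Key duplication £3.02: labor services → 0% + 0% local = 0% → £0.00
Pizza slice £4.64: prepared food → 9.75% + 1.75% local = 11.5% → £0.53
AA batteries (8-pack) £14.84: other taxable items → 7.75% + 2.75% local = 10.5% → £1.56
Hot soup (large) £7.87: prepared food → 9.75% + 1.75% local = 11.5% → £0.91
Laundry detergent £18.20: other taxable items → 7.75% + 2.75% local = 10.5% → £1.91
Umbrella £29.74: other taxable items → 7.75% + 2.75% local = 10.5% → £3.12
Dish soap £4.76: other taxable items → 7.75% + 2.75% local = 10.5% → £0.50
Breakfast burrito £4.59: prepared food → 9.75% + 1.75% local = 11.5% → £0.53
Canvas tote bag £25.65: other taxable items → 7.75% + 2.75% local = 10.5% → £2.69
Total tax = £0.33 + £0.53 + £1.56 + £0.91 + £1.91 + £3.12 + £0.50 + £0.53 + £2.69 = £12.08

£12.08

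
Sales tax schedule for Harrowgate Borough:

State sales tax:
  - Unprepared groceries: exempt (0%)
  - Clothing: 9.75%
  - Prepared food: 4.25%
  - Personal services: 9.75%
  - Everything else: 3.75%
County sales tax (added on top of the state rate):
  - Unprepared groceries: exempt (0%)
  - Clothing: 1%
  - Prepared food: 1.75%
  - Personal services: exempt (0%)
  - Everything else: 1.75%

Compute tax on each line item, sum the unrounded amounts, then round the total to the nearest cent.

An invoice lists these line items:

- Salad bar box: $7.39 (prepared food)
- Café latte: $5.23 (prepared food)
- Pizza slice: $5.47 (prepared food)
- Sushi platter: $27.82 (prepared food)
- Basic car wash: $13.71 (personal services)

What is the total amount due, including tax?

Salad bar box $7.39: prepared food → 4.25% + 1.75% county = 6% → $0.4434
Café latte $5.23: prepared food → 4.25% + 1.75% county = 6% → $0.3138
Pizza slice $5.47: prepared food → 4.25% + 1.75% county = 6% → $0.3282
Sushi platter $27.82: prepared food → 4.25% + 1.75% county = 6% → $1.6692
Basic car wash $13.71: personal services → 9.75% + 0% county = 9.75% → $1.336725
Subtotal = $59.62; unrounded tax = $4.091325 → $4.09; total due = $63.71

$63.71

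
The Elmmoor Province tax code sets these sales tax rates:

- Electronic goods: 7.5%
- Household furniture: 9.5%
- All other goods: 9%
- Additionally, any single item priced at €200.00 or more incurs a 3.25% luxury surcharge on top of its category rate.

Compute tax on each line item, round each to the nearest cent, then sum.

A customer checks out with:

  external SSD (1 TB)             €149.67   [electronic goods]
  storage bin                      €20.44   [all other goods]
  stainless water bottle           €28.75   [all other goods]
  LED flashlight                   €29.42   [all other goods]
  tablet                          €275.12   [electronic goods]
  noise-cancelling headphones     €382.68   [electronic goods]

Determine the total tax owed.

External SSD (1 TB) €149.67: electronic goods → 7.5% → €11.23
Storage bin €20.44: all other goods → 9% → €1.84
Stainless water bottle €28.75: all other goods → 9% → €2.59
LED flashlight €29.42: all other goods → 9% → €2.65
Tablet €275.12: electronic goods → 7.5% + 3.25% surcharge = 10.75% → €29.58
Noise-cancelling headphones €382.68: electronic goods → 7.5% + 3.25% surcharge = 10.75% → €41.14
Total tax = €11.23 + €1.84 + €2.59 + €2.65 + €29.58 + €41.14 = €89.03

€89.03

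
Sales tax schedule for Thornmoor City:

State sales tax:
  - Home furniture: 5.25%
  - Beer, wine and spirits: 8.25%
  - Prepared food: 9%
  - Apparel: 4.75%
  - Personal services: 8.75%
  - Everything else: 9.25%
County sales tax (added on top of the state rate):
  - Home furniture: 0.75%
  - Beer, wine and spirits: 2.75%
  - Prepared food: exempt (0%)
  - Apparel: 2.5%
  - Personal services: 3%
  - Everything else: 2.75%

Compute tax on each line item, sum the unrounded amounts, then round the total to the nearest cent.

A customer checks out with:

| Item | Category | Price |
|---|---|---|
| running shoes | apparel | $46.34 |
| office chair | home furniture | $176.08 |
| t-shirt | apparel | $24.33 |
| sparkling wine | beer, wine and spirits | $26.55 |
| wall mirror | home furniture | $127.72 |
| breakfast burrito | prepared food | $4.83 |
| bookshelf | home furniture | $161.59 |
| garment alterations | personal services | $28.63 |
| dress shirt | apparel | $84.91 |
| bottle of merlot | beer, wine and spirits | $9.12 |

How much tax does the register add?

$46.93

Running shoes $46.34: apparel → 4.75% + 2.5% county = 7.25% → $3.35965
Office chair $176.08: home furniture → 5.25% + 0.75% county = 6% → $10.5648
T-shirt $24.33: apparel → 4.75% + 2.5% county = 7.25% → $1.763925
Sparkling wine $26.55: beer, wine and spirits → 8.25% + 2.75% county = 11% → $2.9205
Wall mirror $127.72: home furniture → 5.25% + 0.75% county = 6% → $7.6632
Breakfast burrito $4.83: prepared food → 9% + 0% county = 9% → $0.4347
Bookshelf $161.59: home furniture → 5.25% + 0.75% county = 6% → $9.6954
Garment alterations $28.63: personal services → 8.75% + 3% county = 11.75% → $3.364025
Dress shirt $84.91: apparel → 4.75% + 2.5% county = 7.25% → $6.155975
Bottle of merlot $9.12: beer, wine and spirits → 8.25% + 2.75% county = 11% → $1.0032
Unrounded tax sum = $46.925375 → $46.93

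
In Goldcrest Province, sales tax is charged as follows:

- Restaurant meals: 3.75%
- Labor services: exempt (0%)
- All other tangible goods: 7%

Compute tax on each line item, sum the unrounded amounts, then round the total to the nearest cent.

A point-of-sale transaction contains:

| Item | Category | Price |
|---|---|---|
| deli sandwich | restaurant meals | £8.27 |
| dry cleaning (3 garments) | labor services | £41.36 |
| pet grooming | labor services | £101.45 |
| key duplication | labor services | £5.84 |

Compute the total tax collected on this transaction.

Deli sandwich £8.27: restaurant meals → 3.75% → £0.310125
Dry cleaning (3 garments) £41.36: labor services → 0% → £0.00
Pet grooming £101.45: labor services → 0% → £0.00
Key duplication £5.84: labor services → 0% → £0.00
Unrounded tax sum = £0.310125 → £0.31

£0.31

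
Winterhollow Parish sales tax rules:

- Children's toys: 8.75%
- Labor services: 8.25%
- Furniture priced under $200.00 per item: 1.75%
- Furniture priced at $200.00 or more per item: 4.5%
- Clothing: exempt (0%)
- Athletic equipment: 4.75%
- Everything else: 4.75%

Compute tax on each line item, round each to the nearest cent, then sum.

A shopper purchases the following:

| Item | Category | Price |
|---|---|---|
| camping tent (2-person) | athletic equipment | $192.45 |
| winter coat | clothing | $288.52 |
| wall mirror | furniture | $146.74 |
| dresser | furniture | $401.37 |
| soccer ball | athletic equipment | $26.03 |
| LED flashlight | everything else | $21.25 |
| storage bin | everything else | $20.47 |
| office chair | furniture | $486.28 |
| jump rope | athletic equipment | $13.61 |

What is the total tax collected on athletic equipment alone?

$11.03

Camping tent (2-person) $192.45: athletic equipment → 4.75% → $9.14
Soccer ball $26.03: athletic equipment → 4.75% → $1.24
Jump rope $13.61: athletic equipment → 4.75% → $0.65
Tax on athletic equipment = $9.14 + $1.24 + $0.65 = $11.03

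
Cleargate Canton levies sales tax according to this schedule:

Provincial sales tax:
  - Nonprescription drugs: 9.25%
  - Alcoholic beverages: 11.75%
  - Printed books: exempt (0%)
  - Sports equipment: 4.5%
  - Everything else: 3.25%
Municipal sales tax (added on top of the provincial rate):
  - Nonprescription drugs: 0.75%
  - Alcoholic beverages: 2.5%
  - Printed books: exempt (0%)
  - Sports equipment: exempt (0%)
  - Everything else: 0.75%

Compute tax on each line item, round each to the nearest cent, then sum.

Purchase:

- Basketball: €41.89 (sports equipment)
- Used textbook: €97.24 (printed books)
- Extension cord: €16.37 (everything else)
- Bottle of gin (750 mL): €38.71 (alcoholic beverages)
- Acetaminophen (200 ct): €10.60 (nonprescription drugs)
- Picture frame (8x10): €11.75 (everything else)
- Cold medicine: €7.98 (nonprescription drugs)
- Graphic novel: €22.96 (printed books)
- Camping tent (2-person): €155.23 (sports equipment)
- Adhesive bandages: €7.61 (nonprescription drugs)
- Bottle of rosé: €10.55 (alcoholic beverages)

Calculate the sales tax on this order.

€19.64

Basketball €41.89: sports equipment → 4.5% + 0% municipal = 4.5% → €1.89
Used textbook €97.24: printed books → 0% + 0% municipal = 0% → €0.00
Extension cord €16.37: everything else → 3.25% + 0.75% municipal = 4% → €0.65
Bottle of gin (750 mL) €38.71: alcoholic beverages → 11.75% + 2.5% municipal = 14.25% → €5.52
Acetaminophen (200 ct) €10.60: nonprescription drugs → 9.25% + 0.75% municipal = 10% → €1.06
Picture frame (8x10) €11.75: everything else → 3.25% + 0.75% municipal = 4% → €0.47
Cold medicine €7.98: nonprescription drugs → 9.25% + 0.75% municipal = 10% → €0.80
Graphic novel €22.96: printed books → 0% + 0% municipal = 0% → €0.00
Camping tent (2-person) €155.23: sports equipment → 4.5% + 0% municipal = 4.5% → €6.99
Adhesive bandages €7.61: nonprescription drugs → 9.25% + 0.75% municipal = 10% → €0.76
Bottle of rosé €10.55: alcoholic beverages → 11.75% + 2.5% municipal = 14.25% → €1.50
Total tax = €1.89 + €0.65 + €5.52 + €1.06 + €0.47 + €0.80 + €6.99 + €0.76 + €1.50 = €19.64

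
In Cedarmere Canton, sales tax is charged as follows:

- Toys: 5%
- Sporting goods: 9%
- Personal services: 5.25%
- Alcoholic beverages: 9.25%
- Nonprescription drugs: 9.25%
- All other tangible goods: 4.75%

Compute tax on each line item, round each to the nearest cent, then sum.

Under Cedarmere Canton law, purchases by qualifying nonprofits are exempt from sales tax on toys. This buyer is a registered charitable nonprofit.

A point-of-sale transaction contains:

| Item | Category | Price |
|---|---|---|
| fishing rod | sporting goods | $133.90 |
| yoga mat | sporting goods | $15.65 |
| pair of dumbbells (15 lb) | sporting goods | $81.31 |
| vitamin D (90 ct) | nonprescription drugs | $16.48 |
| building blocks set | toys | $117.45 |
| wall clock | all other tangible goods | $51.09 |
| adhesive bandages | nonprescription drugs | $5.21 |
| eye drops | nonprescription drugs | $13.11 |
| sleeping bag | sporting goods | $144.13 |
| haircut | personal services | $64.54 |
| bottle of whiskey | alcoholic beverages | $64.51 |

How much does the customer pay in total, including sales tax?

$756.13

Fishing rod $133.90: sporting goods → 9% → $12.05
Yoga mat $15.65: sporting goods → 9% → $1.41
Pair of dumbbells (15 lb) $81.31: sporting goods → 9% → $7.32
Vitamin D (90 ct) $16.48: nonprescription drugs → 9.25% → $1.52
Building blocks set $117.45: toys, buyer-exempt → 0% → $0.00
Wall clock $51.09: all other tangible goods → 4.75% → $2.43
Adhesive bandages $5.21: nonprescription drugs → 9.25% → $0.48
Eye drops $13.11: nonprescription drugs → 9.25% → $1.21
Sleeping bag $144.13: sporting goods → 9% → $12.97
Haircut $64.54: personal services → 5.25% → $3.39
Bottle of whiskey $64.51: alcoholic beverages → 9.25% → $5.97
Subtotal = $707.38; tax = $48.75; total due = $756.13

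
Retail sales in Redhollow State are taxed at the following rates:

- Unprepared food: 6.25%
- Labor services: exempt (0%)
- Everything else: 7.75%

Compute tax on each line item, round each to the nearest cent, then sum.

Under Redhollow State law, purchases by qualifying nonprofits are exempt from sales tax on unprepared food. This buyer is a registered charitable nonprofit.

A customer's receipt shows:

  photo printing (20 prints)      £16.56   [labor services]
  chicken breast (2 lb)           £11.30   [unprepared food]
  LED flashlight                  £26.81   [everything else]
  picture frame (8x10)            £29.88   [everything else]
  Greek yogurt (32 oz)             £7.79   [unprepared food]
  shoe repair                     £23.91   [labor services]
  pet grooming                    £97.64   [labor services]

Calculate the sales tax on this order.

Photo printing (20 prints) £16.56: labor services → 0% → £0.00
Chicken breast (2 lb) £11.30: unprepared food, buyer-exempt → 0% → £0.00
LED flashlight £26.81: everything else → 7.75% → £2.08
Picture frame (8x10) £29.88: everything else → 7.75% → £2.32
Greek yogurt (32 oz) £7.79: unprepared food, buyer-exempt → 0% → £0.00
Shoe repair £23.91: labor services → 0% → £0.00
Pet grooming £97.64: labor services → 0% → £0.00
Total tax = £2.08 + £2.32 = £4.40

£4.40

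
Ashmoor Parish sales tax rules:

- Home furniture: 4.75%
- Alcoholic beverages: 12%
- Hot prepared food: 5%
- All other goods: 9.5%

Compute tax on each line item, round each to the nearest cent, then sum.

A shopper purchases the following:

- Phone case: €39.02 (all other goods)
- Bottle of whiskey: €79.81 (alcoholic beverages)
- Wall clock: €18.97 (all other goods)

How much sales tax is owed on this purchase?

€15.09

Phone case €39.02: all other goods → 9.5% → €3.71
Bottle of whiskey €79.81: alcoholic beverages → 12% → €9.58
Wall clock €18.97: all other goods → 9.5% → €1.80
Total tax = €3.71 + €9.58 + €1.80 = €15.09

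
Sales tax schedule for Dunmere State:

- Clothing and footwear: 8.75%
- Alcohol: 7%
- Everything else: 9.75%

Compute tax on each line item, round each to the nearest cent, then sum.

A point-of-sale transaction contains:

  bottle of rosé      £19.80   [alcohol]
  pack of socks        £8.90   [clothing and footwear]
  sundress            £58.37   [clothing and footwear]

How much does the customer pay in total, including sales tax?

£94.35

Bottle of rosé £19.80: alcohol → 7% → £1.39
Pack of socks £8.90: clothing and footwear → 8.75% → £0.78
Sundress £58.37: clothing and footwear → 8.75% → £5.11
Subtotal = £87.07; tax = £7.28; total due = £94.35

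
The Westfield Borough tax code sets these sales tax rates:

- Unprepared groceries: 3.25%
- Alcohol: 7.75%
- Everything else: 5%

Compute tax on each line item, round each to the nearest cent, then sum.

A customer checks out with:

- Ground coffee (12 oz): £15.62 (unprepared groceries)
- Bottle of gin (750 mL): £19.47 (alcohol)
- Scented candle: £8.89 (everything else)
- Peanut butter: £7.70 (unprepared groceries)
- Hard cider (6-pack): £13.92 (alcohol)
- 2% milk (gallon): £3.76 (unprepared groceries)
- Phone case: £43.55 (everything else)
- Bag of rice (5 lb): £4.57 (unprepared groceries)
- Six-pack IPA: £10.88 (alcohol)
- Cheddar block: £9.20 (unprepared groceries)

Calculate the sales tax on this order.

Ground coffee (12 oz) £15.62: unprepared groceries → 3.25% → £0.51
Bottle of gin (750 mL) £19.47: alcohol → 7.75% → £1.51
Scented candle £8.89: everything else → 5% → £0.44
Peanut butter £7.70: unprepared groceries → 3.25% → £0.25
Hard cider (6-pack) £13.92: alcohol → 7.75% → £1.08
2% milk (gallon) £3.76: unprepared groceries → 3.25% → £0.12
Phone case £43.55: everything else → 5% → £2.18
Bag of rice (5 lb) £4.57: unprepared groceries → 3.25% → £0.15
Six-pack IPA £10.88: alcohol → 7.75% → £0.84
Cheddar block £9.20: unprepared groceries → 3.25% → £0.30
Total tax = £0.51 + £1.51 + £0.44 + £0.25 + £1.08 + £0.12 + £2.18 + £0.15 + £0.84 + £0.30 = £7.38

£7.38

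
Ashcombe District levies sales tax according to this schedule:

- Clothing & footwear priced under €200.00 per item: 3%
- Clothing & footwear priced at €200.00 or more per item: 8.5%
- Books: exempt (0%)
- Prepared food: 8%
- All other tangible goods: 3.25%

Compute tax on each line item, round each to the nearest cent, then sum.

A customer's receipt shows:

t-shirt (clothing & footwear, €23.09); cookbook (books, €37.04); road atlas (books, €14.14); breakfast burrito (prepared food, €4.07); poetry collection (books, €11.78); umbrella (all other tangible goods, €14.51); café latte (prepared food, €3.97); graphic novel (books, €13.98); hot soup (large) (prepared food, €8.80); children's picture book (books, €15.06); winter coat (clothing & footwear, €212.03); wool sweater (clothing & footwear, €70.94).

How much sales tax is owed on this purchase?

T-shirt €23.09: clothing & footwear, under €200.00 → 3% → €0.69
Cookbook €37.04: books → 0% → €0.00
Road atlas €14.14: books → 0% → €0.00
Breakfast burrito €4.07: prepared food → 8% → €0.33
Poetry collection €11.78: books → 0% → €0.00
Umbrella €14.51: all other tangible goods → 3.25% → €0.47
Café latte €3.97: prepared food → 8% → €0.32
Graphic novel €13.98: books → 0% → €0.00
Hot soup (large) €8.80: prepared food → 8% → €0.70
Children's picture book €15.06: books → 0% → €0.00
Winter coat €212.03: clothing & footwear, €200.00 or more → 8.5% → €18.02
Wool sweater €70.94: clothing & footwear, under €200.00 → 3% → €2.13
Total tax = €0.69 + €0.33 + €0.47 + €0.32 + €0.70 + €18.02 + €2.13 = €22.66

€22.66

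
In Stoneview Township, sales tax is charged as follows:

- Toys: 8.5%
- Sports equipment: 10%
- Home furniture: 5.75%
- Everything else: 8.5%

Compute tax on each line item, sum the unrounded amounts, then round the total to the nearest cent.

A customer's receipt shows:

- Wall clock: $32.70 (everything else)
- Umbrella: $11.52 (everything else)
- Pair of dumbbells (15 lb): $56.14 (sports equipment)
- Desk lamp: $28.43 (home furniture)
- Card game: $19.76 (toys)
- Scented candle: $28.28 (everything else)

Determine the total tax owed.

$15.09

Wall clock $32.70: everything else → 8.5% → $2.7795
Umbrella $11.52: everything else → 8.5% → $0.9792
Pair of dumbbells (15 lb) $56.14: sports equipment → 10% → $5.614
Desk lamp $28.43: home furniture → 5.75% → $1.634725
Card game $19.76: toys → 8.5% → $1.6796
Scented candle $28.28: everything else → 8.5% → $2.4038
Unrounded tax sum = $15.090825 → $15.09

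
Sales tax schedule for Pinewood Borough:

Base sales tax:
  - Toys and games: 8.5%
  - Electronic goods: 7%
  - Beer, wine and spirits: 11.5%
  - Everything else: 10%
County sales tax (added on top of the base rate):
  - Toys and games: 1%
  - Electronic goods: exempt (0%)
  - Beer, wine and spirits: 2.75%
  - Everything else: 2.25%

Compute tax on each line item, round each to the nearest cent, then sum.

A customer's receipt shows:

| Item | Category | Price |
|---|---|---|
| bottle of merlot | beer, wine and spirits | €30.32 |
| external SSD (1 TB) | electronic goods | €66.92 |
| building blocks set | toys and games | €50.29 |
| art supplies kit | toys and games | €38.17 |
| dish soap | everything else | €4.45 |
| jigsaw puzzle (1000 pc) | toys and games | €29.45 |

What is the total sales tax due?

Bottle of merlot €30.32: beer, wine and spirits → 11.5% + 2.75% county = 14.25% → €4.32
External SSD (1 TB) €66.92: electronic goods → 7% + 0% county = 7% → €4.68
Building blocks set €50.29: toys and games → 8.5% + 1% county = 9.5% → €4.78
Art supplies kit €38.17: toys and games → 8.5% + 1% county = 9.5% → €3.63
Dish soap €4.45: everything else → 10% + 2.25% county = 12.25% → €0.55
Jigsaw puzzle (1000 pc) €29.45: toys and games → 8.5% + 1% county = 9.5% → €2.80
Total tax = €4.32 + €4.68 + €4.78 + €3.63 + €0.55 + €2.80 = €20.76

€20.76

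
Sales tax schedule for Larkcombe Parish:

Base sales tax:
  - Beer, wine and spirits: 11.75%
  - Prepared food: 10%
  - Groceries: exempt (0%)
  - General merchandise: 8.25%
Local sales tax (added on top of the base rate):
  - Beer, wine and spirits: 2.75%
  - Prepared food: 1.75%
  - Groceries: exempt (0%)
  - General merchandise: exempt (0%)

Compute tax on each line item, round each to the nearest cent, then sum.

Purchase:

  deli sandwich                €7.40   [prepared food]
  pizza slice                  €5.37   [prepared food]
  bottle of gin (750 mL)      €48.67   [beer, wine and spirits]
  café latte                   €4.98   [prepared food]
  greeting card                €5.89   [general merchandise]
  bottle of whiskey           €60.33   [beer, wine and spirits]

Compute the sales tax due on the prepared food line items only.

Deli sandwich €7.40: prepared food → 10% + 1.75% local = 11.75% → €0.87
Pizza slice €5.37: prepared food → 10% + 1.75% local = 11.75% → €0.63
Café latte €4.98: prepared food → 10% + 1.75% local = 11.75% → €0.59
Tax on prepared food = €0.87 + €0.63 + €0.59 = €2.09

€2.09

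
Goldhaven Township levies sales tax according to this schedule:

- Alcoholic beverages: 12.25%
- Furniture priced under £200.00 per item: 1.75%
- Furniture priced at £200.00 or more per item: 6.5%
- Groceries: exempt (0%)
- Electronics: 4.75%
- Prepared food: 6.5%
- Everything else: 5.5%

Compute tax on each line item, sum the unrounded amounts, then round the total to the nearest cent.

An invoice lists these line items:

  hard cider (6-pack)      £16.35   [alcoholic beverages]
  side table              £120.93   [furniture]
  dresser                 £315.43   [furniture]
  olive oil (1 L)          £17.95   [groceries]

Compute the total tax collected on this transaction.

Hard cider (6-pack) £16.35: alcoholic beverages → 12.25% → £2.002875
Side table £120.93: furniture, under £200.00 → 1.75% → £2.116275
Dresser £315.43: furniture, £200.00 or more → 6.5% → £20.50295
Olive oil (1 L) £17.95: groceries → 0% → £0.00
Unrounded tax sum = £24.6221 → £24.62

£24.62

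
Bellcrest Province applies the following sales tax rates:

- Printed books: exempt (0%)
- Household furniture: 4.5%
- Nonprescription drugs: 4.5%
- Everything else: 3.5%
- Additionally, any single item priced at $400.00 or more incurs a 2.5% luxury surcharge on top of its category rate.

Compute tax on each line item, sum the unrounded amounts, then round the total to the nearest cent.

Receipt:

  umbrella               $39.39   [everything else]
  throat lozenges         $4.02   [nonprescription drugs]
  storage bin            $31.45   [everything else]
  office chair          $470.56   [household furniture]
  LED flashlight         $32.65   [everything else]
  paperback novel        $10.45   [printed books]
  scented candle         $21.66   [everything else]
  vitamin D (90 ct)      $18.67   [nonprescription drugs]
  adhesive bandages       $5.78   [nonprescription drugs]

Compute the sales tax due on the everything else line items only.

$4.38

Umbrella $39.39: everything else → 3.5% → $1.37865
Storage bin $31.45: everything else → 3.5% → $1.10075
LED flashlight $32.65: everything else → 3.5% → $1.14275
Scented candle $21.66: everything else → 3.5% → $0.7581
Tax on everything else: unrounded sum = $4.38025 → $4.38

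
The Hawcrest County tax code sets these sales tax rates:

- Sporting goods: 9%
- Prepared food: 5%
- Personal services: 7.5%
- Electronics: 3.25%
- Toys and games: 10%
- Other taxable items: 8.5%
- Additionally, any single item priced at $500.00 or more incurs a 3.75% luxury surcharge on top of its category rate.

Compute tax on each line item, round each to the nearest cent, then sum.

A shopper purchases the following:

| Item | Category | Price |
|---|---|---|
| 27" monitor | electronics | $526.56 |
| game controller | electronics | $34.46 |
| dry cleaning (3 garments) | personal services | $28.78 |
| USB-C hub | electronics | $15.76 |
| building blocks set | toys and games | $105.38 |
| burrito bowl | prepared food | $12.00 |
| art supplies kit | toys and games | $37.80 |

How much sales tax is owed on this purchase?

27" monitor $526.56: electronics → 3.25% + 3.75% surcharge = 7% → $36.86
Game controller $34.46: electronics → 3.25% → $1.12
Dry cleaning (3 garments) $28.78: personal services → 7.5% → $2.16
USB-C hub $15.76: electronics → 3.25% → $0.51
Building blocks set $105.38: toys and games → 10% → $10.54
Burrito bowl $12.00: prepared food → 5% → $0.60
Art supplies kit $37.80: toys and games → 10% → $3.78
Total tax = $36.86 + $1.12 + $2.16 + $0.51 + $10.54 + $0.60 + $3.78 = $55.57

$55.57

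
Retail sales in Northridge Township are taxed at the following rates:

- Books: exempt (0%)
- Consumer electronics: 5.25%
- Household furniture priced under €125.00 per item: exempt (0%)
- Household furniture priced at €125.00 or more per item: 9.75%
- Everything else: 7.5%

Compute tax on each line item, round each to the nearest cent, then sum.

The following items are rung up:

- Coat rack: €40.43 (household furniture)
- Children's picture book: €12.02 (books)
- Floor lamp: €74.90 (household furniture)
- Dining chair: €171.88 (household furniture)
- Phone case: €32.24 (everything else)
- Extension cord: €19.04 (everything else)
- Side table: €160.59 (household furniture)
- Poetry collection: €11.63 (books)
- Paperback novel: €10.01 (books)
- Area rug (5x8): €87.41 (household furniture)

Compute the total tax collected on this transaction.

Coat rack €40.43: household furniture, under €125.00 → 0% → €0.00
Children's picture book €12.02: books → 0% → €0.00
Floor lamp €74.90: household furniture, under €125.00 → 0% → €0.00
Dining chair €171.88: household furniture, €125.00 or more → 9.75% → €16.76
Phone case €32.24: everything else → 7.5% → €2.42
Extension cord €19.04: everything else → 7.5% → €1.43
Side table €160.59: household furniture, €125.00 or more → 9.75% → €15.66
Poetry collection €11.63: books → 0% → €0.00
Paperback novel €10.01: books → 0% → €0.00
Area rug (5x8) €87.41: household furniture, under €125.00 → 0% → €0.00
Total tax = €16.76 + €2.42 + €1.43 + €15.66 = €36.27

€36.27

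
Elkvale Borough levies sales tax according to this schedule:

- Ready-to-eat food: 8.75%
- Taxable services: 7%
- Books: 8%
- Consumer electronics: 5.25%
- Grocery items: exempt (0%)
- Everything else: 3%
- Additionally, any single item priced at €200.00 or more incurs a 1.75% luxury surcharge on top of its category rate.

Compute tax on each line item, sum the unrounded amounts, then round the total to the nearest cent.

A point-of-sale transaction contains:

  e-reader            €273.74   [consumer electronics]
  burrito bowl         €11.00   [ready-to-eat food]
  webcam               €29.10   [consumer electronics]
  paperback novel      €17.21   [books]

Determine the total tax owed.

E-reader €273.74: consumer electronics → 5.25% + 1.75% surcharge = 7% → €19.1618
Burrito bowl €11.00: ready-to-eat food → 8.75% → €0.9625
Webcam €29.10: consumer electronics → 5.25% → €1.52775
Paperback novel €17.21: books → 8% → €1.3768
Unrounded tax sum = €23.02885 → €23.03

€23.03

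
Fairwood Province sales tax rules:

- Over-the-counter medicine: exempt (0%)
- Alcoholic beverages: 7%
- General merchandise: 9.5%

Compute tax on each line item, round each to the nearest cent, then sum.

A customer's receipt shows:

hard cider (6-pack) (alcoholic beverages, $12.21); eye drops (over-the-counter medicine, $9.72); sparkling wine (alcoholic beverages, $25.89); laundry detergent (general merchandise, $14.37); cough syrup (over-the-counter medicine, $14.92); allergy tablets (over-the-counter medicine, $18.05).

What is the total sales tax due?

Hard cider (6-pack) $12.21: alcoholic beverages → 7% → $0.85
Eye drops $9.72: over-the-counter medicine → 0% → $0.00
Sparkling wine $25.89: alcoholic beverages → 7% → $1.81
Laundry detergent $14.37: general merchandise → 9.5% → $1.37
Cough syrup $14.92: over-the-counter medicine → 0% → $0.00
Allergy tablets $18.05: over-the-counter medicine → 0% → $0.00
Total tax = $0.85 + $1.81 + $1.37 = $4.03

$4.03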